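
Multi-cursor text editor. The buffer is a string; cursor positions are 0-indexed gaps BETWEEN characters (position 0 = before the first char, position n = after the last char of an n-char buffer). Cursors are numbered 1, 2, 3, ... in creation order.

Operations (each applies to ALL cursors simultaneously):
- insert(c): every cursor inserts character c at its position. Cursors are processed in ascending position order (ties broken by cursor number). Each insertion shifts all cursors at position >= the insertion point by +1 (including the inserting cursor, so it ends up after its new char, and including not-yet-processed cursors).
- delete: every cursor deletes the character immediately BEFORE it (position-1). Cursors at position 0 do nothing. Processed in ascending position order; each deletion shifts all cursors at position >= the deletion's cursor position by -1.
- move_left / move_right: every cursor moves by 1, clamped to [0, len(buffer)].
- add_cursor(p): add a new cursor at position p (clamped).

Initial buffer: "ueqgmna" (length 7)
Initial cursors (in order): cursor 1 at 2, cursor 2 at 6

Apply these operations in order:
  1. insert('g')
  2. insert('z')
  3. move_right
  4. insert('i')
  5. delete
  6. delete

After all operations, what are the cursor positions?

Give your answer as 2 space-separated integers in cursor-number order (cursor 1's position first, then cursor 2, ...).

Answer: 4 9

Derivation:
After op 1 (insert('g')): buffer="uegqgmnga" (len 9), cursors c1@3 c2@8, authorship ..1....2.
After op 2 (insert('z')): buffer="uegzqgmngza" (len 11), cursors c1@4 c2@10, authorship ..11....22.
After op 3 (move_right): buffer="uegzqgmngza" (len 11), cursors c1@5 c2@11, authorship ..11....22.
After op 4 (insert('i')): buffer="uegzqigmngzai" (len 13), cursors c1@6 c2@13, authorship ..11.1...22.2
After op 5 (delete): buffer="uegzqgmngza" (len 11), cursors c1@5 c2@11, authorship ..11....22.
After op 6 (delete): buffer="uegzgmngz" (len 9), cursors c1@4 c2@9, authorship ..11...22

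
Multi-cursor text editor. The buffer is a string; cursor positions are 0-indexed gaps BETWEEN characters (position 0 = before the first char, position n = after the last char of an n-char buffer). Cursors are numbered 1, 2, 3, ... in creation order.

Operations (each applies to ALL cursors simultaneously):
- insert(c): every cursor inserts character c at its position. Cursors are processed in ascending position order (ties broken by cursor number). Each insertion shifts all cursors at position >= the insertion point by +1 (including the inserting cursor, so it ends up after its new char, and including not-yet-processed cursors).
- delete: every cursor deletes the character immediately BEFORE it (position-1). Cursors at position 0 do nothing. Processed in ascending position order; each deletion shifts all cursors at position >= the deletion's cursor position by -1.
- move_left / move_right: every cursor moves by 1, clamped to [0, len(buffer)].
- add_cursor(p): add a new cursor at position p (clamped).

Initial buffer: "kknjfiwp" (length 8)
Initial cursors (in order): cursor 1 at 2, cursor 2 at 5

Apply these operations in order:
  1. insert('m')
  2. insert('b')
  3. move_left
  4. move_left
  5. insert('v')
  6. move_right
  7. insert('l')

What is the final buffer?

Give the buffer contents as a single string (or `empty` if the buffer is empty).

Answer: kkvmlbnjfvmlbiwp

Derivation:
After op 1 (insert('m')): buffer="kkmnjfmiwp" (len 10), cursors c1@3 c2@7, authorship ..1...2...
After op 2 (insert('b')): buffer="kkmbnjfmbiwp" (len 12), cursors c1@4 c2@9, authorship ..11...22...
After op 3 (move_left): buffer="kkmbnjfmbiwp" (len 12), cursors c1@3 c2@8, authorship ..11...22...
After op 4 (move_left): buffer="kkmbnjfmbiwp" (len 12), cursors c1@2 c2@7, authorship ..11...22...
After op 5 (insert('v')): buffer="kkvmbnjfvmbiwp" (len 14), cursors c1@3 c2@9, authorship ..111...222...
After op 6 (move_right): buffer="kkvmbnjfvmbiwp" (len 14), cursors c1@4 c2@10, authorship ..111...222...
After op 7 (insert('l')): buffer="kkvmlbnjfvmlbiwp" (len 16), cursors c1@5 c2@12, authorship ..1111...2222...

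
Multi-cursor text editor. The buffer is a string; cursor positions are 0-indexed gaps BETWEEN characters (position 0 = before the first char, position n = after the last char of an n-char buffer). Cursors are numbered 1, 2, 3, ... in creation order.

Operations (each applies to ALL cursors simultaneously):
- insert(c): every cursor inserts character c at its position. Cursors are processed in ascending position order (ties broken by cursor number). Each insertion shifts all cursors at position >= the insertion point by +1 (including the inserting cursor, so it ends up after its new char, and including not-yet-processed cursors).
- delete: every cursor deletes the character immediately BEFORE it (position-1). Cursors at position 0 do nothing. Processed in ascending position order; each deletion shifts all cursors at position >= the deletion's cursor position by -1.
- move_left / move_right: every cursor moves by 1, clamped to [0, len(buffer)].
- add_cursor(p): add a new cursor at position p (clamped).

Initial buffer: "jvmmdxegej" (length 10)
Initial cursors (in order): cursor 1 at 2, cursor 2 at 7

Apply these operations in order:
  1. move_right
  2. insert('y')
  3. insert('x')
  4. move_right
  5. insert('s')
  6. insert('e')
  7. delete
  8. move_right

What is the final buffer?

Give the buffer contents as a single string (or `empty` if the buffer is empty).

After op 1 (move_right): buffer="jvmmdxegej" (len 10), cursors c1@3 c2@8, authorship ..........
After op 2 (insert('y')): buffer="jvmymdxegyej" (len 12), cursors c1@4 c2@10, authorship ...1.....2..
After op 3 (insert('x')): buffer="jvmyxmdxegyxej" (len 14), cursors c1@5 c2@12, authorship ...11.....22..
After op 4 (move_right): buffer="jvmyxmdxegyxej" (len 14), cursors c1@6 c2@13, authorship ...11.....22..
After op 5 (insert('s')): buffer="jvmyxmsdxegyxesj" (len 16), cursors c1@7 c2@15, authorship ...11.1....22.2.
After op 6 (insert('e')): buffer="jvmyxmsedxegyxesej" (len 18), cursors c1@8 c2@17, authorship ...11.11....22.22.
After op 7 (delete): buffer="jvmyxmsdxegyxesj" (len 16), cursors c1@7 c2@15, authorship ...11.1....22.2.
After op 8 (move_right): buffer="jvmyxmsdxegyxesj" (len 16), cursors c1@8 c2@16, authorship ...11.1....22.2.

Answer: jvmyxmsdxegyxesj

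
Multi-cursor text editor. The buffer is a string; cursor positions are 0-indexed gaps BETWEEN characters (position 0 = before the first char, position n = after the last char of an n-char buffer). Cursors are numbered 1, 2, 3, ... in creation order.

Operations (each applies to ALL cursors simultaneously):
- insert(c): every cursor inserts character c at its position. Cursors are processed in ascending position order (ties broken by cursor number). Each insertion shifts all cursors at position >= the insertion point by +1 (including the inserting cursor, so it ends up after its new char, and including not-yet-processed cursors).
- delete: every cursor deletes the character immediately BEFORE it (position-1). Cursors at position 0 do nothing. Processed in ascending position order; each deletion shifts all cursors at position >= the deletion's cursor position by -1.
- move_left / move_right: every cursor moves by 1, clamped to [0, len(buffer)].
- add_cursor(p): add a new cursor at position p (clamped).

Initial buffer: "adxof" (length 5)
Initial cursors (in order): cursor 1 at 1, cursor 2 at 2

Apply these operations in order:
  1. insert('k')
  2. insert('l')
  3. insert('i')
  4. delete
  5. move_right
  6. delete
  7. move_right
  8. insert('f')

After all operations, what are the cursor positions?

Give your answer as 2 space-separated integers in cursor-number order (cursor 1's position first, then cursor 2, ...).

After op 1 (insert('k')): buffer="akdkxof" (len 7), cursors c1@2 c2@4, authorship .1.2...
After op 2 (insert('l')): buffer="akldklxof" (len 9), cursors c1@3 c2@6, authorship .11.22...
After op 3 (insert('i')): buffer="aklidklixof" (len 11), cursors c1@4 c2@8, authorship .111.222...
After op 4 (delete): buffer="akldklxof" (len 9), cursors c1@3 c2@6, authorship .11.22...
After op 5 (move_right): buffer="akldklxof" (len 9), cursors c1@4 c2@7, authorship .11.22...
After op 6 (delete): buffer="aklklof" (len 7), cursors c1@3 c2@5, authorship .1122..
After op 7 (move_right): buffer="aklklof" (len 7), cursors c1@4 c2@6, authorship .1122..
After op 8 (insert('f')): buffer="aklkfloff" (len 9), cursors c1@5 c2@8, authorship .11212.2.

Answer: 5 8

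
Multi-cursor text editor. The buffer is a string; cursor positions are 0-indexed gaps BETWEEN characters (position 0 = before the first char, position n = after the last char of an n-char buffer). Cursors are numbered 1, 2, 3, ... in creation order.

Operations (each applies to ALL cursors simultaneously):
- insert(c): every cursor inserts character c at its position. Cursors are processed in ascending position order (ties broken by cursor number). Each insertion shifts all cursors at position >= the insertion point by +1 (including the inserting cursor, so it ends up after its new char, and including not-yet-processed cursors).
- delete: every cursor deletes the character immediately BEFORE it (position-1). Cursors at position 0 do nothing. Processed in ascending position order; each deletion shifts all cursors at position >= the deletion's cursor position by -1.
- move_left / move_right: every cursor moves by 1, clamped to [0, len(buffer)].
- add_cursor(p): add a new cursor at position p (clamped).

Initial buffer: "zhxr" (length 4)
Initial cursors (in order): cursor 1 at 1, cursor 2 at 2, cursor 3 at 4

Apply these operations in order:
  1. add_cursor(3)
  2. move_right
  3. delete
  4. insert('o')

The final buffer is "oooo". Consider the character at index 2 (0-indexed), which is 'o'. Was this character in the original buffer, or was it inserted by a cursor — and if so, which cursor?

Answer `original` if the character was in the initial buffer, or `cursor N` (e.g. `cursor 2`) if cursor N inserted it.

After op 1 (add_cursor(3)): buffer="zhxr" (len 4), cursors c1@1 c2@2 c4@3 c3@4, authorship ....
After op 2 (move_right): buffer="zhxr" (len 4), cursors c1@2 c2@3 c3@4 c4@4, authorship ....
After op 3 (delete): buffer="" (len 0), cursors c1@0 c2@0 c3@0 c4@0, authorship 
After op 4 (insert('o')): buffer="oooo" (len 4), cursors c1@4 c2@4 c3@4 c4@4, authorship 1234
Authorship (.=original, N=cursor N): 1 2 3 4
Index 2: author = 3

Answer: cursor 3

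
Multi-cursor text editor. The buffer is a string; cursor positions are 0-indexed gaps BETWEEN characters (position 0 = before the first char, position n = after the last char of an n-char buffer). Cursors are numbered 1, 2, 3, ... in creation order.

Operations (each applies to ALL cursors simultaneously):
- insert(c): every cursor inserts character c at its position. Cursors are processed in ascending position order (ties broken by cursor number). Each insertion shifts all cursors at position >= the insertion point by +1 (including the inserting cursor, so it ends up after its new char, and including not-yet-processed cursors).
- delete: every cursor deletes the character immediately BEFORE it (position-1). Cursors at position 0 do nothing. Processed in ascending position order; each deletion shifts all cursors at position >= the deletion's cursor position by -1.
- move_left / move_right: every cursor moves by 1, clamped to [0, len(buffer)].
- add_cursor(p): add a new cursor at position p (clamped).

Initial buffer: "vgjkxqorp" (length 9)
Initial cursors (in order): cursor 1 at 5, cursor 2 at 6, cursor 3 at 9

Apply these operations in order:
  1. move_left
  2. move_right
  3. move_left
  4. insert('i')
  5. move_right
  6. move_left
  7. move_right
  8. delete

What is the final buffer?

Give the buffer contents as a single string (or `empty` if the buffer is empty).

After op 1 (move_left): buffer="vgjkxqorp" (len 9), cursors c1@4 c2@5 c3@8, authorship .........
After op 2 (move_right): buffer="vgjkxqorp" (len 9), cursors c1@5 c2@6 c3@9, authorship .........
After op 3 (move_left): buffer="vgjkxqorp" (len 9), cursors c1@4 c2@5 c3@8, authorship .........
After op 4 (insert('i')): buffer="vgjkixiqorip" (len 12), cursors c1@5 c2@7 c3@11, authorship ....1.2...3.
After op 5 (move_right): buffer="vgjkixiqorip" (len 12), cursors c1@6 c2@8 c3@12, authorship ....1.2...3.
After op 6 (move_left): buffer="vgjkixiqorip" (len 12), cursors c1@5 c2@7 c3@11, authorship ....1.2...3.
After op 7 (move_right): buffer="vgjkixiqorip" (len 12), cursors c1@6 c2@8 c3@12, authorship ....1.2...3.
After op 8 (delete): buffer="vgjkiiori" (len 9), cursors c1@5 c2@6 c3@9, authorship ....12..3

Answer: vgjkiiori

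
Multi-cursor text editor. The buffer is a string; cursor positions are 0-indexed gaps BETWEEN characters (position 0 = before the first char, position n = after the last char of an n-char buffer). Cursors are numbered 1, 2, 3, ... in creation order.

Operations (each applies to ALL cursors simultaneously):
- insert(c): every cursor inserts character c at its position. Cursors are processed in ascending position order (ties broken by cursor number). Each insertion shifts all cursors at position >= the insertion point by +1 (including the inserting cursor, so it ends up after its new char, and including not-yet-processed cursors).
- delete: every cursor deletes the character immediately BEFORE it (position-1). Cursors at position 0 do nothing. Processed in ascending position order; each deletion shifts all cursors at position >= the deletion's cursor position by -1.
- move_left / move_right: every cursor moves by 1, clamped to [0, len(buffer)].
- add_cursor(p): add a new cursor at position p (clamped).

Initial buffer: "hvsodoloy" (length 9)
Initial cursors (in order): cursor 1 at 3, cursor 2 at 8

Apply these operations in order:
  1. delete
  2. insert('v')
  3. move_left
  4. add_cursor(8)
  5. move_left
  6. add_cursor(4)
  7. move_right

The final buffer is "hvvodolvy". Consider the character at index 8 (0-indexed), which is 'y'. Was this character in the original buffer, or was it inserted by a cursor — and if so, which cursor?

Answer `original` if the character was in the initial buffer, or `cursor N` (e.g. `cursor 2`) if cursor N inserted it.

Answer: original

Derivation:
After op 1 (delete): buffer="hvodoly" (len 7), cursors c1@2 c2@6, authorship .......
After op 2 (insert('v')): buffer="hvvodolvy" (len 9), cursors c1@3 c2@8, authorship ..1....2.
After op 3 (move_left): buffer="hvvodolvy" (len 9), cursors c1@2 c2@7, authorship ..1....2.
After op 4 (add_cursor(8)): buffer="hvvodolvy" (len 9), cursors c1@2 c2@7 c3@8, authorship ..1....2.
After op 5 (move_left): buffer="hvvodolvy" (len 9), cursors c1@1 c2@6 c3@7, authorship ..1....2.
After op 6 (add_cursor(4)): buffer="hvvodolvy" (len 9), cursors c1@1 c4@4 c2@6 c3@7, authorship ..1....2.
After op 7 (move_right): buffer="hvvodolvy" (len 9), cursors c1@2 c4@5 c2@7 c3@8, authorship ..1....2.
Authorship (.=original, N=cursor N): . . 1 . . . . 2 .
Index 8: author = original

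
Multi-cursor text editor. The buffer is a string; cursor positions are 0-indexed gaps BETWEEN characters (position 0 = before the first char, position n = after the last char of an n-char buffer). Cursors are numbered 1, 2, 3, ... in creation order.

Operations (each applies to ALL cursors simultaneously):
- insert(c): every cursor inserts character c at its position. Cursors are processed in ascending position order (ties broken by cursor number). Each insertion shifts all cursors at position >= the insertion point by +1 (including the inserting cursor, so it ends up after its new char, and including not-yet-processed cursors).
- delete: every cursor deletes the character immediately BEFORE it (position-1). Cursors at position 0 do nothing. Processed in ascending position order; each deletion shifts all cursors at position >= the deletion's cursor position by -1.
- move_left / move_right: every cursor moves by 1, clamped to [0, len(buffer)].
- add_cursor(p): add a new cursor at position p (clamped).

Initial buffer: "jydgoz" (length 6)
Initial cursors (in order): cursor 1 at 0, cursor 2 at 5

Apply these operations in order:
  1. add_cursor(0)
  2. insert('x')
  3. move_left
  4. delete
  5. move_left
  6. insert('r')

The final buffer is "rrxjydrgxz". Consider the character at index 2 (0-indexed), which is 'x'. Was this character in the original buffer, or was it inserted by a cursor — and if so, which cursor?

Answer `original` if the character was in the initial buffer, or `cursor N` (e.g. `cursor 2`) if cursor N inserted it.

Answer: cursor 3

Derivation:
After op 1 (add_cursor(0)): buffer="jydgoz" (len 6), cursors c1@0 c3@0 c2@5, authorship ......
After op 2 (insert('x')): buffer="xxjydgoxz" (len 9), cursors c1@2 c3@2 c2@8, authorship 13.....2.
After op 3 (move_left): buffer="xxjydgoxz" (len 9), cursors c1@1 c3@1 c2@7, authorship 13.....2.
After op 4 (delete): buffer="xjydgxz" (len 7), cursors c1@0 c3@0 c2@5, authorship 3....2.
After op 5 (move_left): buffer="xjydgxz" (len 7), cursors c1@0 c3@0 c2@4, authorship 3....2.
After op 6 (insert('r')): buffer="rrxjydrgxz" (len 10), cursors c1@2 c3@2 c2@7, authorship 133...2.2.
Authorship (.=original, N=cursor N): 1 3 3 . . . 2 . 2 .
Index 2: author = 3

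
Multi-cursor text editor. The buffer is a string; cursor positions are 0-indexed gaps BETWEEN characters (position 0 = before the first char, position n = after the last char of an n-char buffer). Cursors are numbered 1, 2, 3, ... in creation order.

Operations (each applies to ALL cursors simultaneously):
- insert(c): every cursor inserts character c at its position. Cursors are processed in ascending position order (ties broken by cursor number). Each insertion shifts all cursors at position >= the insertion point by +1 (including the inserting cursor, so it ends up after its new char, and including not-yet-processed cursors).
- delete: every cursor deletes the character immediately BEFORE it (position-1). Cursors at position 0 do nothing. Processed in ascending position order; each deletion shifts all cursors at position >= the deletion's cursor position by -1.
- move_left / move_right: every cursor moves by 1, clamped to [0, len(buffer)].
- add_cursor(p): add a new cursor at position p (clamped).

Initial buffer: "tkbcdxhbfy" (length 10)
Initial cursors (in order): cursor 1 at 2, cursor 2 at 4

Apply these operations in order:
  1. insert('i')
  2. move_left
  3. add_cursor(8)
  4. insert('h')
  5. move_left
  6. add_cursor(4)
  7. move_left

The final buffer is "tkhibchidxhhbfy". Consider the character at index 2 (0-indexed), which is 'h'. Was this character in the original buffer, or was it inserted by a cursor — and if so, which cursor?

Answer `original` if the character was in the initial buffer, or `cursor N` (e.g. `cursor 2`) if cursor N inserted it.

After op 1 (insert('i')): buffer="tkibcidxhbfy" (len 12), cursors c1@3 c2@6, authorship ..1..2......
After op 2 (move_left): buffer="tkibcidxhbfy" (len 12), cursors c1@2 c2@5, authorship ..1..2......
After op 3 (add_cursor(8)): buffer="tkibcidxhbfy" (len 12), cursors c1@2 c2@5 c3@8, authorship ..1..2......
After op 4 (insert('h')): buffer="tkhibchidxhhbfy" (len 15), cursors c1@3 c2@7 c3@11, authorship ..11..22..3....
After op 5 (move_left): buffer="tkhibchidxhhbfy" (len 15), cursors c1@2 c2@6 c3@10, authorship ..11..22..3....
After op 6 (add_cursor(4)): buffer="tkhibchidxhhbfy" (len 15), cursors c1@2 c4@4 c2@6 c3@10, authorship ..11..22..3....
After op 7 (move_left): buffer="tkhibchidxhhbfy" (len 15), cursors c1@1 c4@3 c2@5 c3@9, authorship ..11..22..3....
Authorship (.=original, N=cursor N): . . 1 1 . . 2 2 . . 3 . . . .
Index 2: author = 1

Answer: cursor 1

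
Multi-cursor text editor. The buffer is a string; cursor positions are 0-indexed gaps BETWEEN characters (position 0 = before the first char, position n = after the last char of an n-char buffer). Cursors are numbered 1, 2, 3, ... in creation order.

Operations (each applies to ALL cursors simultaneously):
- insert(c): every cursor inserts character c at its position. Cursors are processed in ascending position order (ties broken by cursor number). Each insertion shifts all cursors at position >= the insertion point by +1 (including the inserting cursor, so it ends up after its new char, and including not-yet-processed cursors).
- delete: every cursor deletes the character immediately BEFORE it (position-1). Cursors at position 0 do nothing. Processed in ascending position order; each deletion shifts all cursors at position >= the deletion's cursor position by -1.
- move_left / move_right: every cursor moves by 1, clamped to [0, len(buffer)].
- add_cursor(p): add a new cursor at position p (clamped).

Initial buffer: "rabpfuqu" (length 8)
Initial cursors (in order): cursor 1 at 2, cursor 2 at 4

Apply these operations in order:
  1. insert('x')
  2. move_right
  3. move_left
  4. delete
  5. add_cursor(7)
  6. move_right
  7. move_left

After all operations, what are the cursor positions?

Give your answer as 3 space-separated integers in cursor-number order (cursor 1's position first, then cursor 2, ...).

Answer: 2 4 7

Derivation:
After op 1 (insert('x')): buffer="raxbpxfuqu" (len 10), cursors c1@3 c2@6, authorship ..1..2....
After op 2 (move_right): buffer="raxbpxfuqu" (len 10), cursors c1@4 c2@7, authorship ..1..2....
After op 3 (move_left): buffer="raxbpxfuqu" (len 10), cursors c1@3 c2@6, authorship ..1..2....
After op 4 (delete): buffer="rabpfuqu" (len 8), cursors c1@2 c2@4, authorship ........
After op 5 (add_cursor(7)): buffer="rabpfuqu" (len 8), cursors c1@2 c2@4 c3@7, authorship ........
After op 6 (move_right): buffer="rabpfuqu" (len 8), cursors c1@3 c2@5 c3@8, authorship ........
After op 7 (move_left): buffer="rabpfuqu" (len 8), cursors c1@2 c2@4 c3@7, authorship ........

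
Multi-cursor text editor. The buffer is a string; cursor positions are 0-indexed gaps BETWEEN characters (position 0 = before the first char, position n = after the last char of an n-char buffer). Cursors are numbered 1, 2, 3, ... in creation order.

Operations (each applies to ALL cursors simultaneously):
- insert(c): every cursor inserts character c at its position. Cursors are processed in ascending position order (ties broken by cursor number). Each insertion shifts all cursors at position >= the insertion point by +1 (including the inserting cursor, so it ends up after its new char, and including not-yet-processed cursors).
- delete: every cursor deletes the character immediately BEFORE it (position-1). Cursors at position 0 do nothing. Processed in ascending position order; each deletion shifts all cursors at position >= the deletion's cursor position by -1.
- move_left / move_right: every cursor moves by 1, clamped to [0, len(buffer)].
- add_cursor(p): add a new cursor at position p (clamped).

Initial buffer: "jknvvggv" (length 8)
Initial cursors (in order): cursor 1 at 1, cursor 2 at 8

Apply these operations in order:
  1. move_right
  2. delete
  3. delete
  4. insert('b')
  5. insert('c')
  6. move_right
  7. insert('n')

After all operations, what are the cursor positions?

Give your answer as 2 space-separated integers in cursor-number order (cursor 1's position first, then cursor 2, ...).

After op 1 (move_right): buffer="jknvvggv" (len 8), cursors c1@2 c2@8, authorship ........
After op 2 (delete): buffer="jnvvgg" (len 6), cursors c1@1 c2@6, authorship ......
After op 3 (delete): buffer="nvvg" (len 4), cursors c1@0 c2@4, authorship ....
After op 4 (insert('b')): buffer="bnvvgb" (len 6), cursors c1@1 c2@6, authorship 1....2
After op 5 (insert('c')): buffer="bcnvvgbc" (len 8), cursors c1@2 c2@8, authorship 11....22
After op 6 (move_right): buffer="bcnvvgbc" (len 8), cursors c1@3 c2@8, authorship 11....22
After op 7 (insert('n')): buffer="bcnnvvgbcn" (len 10), cursors c1@4 c2@10, authorship 11.1...222

Answer: 4 10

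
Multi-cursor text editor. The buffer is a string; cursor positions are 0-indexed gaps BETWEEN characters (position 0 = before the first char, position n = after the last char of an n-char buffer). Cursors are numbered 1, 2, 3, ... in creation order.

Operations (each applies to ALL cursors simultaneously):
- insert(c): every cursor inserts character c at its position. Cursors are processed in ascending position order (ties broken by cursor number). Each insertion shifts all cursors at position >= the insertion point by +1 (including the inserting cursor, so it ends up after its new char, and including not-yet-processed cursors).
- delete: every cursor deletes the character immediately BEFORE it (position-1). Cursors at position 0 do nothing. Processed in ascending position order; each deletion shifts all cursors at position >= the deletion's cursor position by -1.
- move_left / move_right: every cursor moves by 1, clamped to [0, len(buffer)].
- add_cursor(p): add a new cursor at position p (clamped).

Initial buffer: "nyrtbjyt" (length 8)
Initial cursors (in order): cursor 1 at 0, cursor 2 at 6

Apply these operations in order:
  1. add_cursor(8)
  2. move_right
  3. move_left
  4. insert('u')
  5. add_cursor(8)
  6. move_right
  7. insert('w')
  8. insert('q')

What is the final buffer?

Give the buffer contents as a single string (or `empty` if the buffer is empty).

After op 1 (add_cursor(8)): buffer="nyrtbjyt" (len 8), cursors c1@0 c2@6 c3@8, authorship ........
After op 2 (move_right): buffer="nyrtbjyt" (len 8), cursors c1@1 c2@7 c3@8, authorship ........
After op 3 (move_left): buffer="nyrtbjyt" (len 8), cursors c1@0 c2@6 c3@7, authorship ........
After op 4 (insert('u')): buffer="unyrtbjuyut" (len 11), cursors c1@1 c2@8 c3@10, authorship 1......2.3.
After op 5 (add_cursor(8)): buffer="unyrtbjuyut" (len 11), cursors c1@1 c2@8 c4@8 c3@10, authorship 1......2.3.
After op 6 (move_right): buffer="unyrtbjuyut" (len 11), cursors c1@2 c2@9 c4@9 c3@11, authorship 1......2.3.
After op 7 (insert('w')): buffer="unwyrtbjuywwutw" (len 15), cursors c1@3 c2@12 c4@12 c3@15, authorship 1.1.....2.243.3
After op 8 (insert('q')): buffer="unwqyrtbjuywwqqutwq" (len 19), cursors c1@4 c2@15 c4@15 c3@19, authorship 1.11.....2.24243.33

Answer: unwqyrtbjuywwqqutwq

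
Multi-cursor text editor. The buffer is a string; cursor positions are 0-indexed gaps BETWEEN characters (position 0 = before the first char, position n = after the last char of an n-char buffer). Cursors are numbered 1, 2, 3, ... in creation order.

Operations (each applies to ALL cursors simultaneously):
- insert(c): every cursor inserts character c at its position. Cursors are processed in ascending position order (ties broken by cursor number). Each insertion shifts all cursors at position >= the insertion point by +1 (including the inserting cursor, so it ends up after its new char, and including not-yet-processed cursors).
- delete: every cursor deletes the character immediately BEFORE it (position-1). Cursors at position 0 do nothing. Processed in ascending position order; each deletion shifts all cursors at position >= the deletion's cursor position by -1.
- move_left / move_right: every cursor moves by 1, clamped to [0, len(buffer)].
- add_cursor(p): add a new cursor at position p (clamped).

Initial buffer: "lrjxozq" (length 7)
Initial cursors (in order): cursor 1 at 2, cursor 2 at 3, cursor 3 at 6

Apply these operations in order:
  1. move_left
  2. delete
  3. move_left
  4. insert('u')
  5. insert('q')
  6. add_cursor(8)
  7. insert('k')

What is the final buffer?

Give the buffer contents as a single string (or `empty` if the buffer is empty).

After op 1 (move_left): buffer="lrjxozq" (len 7), cursors c1@1 c2@2 c3@5, authorship .......
After op 2 (delete): buffer="jxzq" (len 4), cursors c1@0 c2@0 c3@2, authorship ....
After op 3 (move_left): buffer="jxzq" (len 4), cursors c1@0 c2@0 c3@1, authorship ....
After op 4 (insert('u')): buffer="uujuxzq" (len 7), cursors c1@2 c2@2 c3@4, authorship 12.3...
After op 5 (insert('q')): buffer="uuqqjuqxzq" (len 10), cursors c1@4 c2@4 c3@7, authorship 1212.33...
After op 6 (add_cursor(8)): buffer="uuqqjuqxzq" (len 10), cursors c1@4 c2@4 c3@7 c4@8, authorship 1212.33...
After op 7 (insert('k')): buffer="uuqqkkjuqkxkzq" (len 14), cursors c1@6 c2@6 c3@10 c4@12, authorship 121212.333.4..

Answer: uuqqkkjuqkxkzq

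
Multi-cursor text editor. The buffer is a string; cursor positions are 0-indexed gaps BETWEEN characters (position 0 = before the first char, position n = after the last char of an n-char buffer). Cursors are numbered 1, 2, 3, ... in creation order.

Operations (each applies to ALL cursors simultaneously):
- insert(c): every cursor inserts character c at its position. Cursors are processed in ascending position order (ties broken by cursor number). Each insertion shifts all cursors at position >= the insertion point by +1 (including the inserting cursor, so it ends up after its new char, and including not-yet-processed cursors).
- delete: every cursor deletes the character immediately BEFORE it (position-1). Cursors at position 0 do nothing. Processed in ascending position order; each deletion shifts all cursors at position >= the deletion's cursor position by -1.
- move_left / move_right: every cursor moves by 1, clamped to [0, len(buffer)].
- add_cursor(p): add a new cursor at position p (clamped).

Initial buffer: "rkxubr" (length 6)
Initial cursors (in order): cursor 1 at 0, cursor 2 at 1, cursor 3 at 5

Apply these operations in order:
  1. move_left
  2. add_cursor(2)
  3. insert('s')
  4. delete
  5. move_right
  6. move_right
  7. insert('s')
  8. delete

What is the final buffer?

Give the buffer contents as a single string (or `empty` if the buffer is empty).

Answer: rkxubr

Derivation:
After op 1 (move_left): buffer="rkxubr" (len 6), cursors c1@0 c2@0 c3@4, authorship ......
After op 2 (add_cursor(2)): buffer="rkxubr" (len 6), cursors c1@0 c2@0 c4@2 c3@4, authorship ......
After op 3 (insert('s')): buffer="ssrksxusbr" (len 10), cursors c1@2 c2@2 c4@5 c3@8, authorship 12..4..3..
After op 4 (delete): buffer="rkxubr" (len 6), cursors c1@0 c2@0 c4@2 c3@4, authorship ......
After op 5 (move_right): buffer="rkxubr" (len 6), cursors c1@1 c2@1 c4@3 c3@5, authorship ......
After op 6 (move_right): buffer="rkxubr" (len 6), cursors c1@2 c2@2 c4@4 c3@6, authorship ......
After op 7 (insert('s')): buffer="rkssxusbrs" (len 10), cursors c1@4 c2@4 c4@7 c3@10, authorship ..12..4..3
After op 8 (delete): buffer="rkxubr" (len 6), cursors c1@2 c2@2 c4@4 c3@6, authorship ......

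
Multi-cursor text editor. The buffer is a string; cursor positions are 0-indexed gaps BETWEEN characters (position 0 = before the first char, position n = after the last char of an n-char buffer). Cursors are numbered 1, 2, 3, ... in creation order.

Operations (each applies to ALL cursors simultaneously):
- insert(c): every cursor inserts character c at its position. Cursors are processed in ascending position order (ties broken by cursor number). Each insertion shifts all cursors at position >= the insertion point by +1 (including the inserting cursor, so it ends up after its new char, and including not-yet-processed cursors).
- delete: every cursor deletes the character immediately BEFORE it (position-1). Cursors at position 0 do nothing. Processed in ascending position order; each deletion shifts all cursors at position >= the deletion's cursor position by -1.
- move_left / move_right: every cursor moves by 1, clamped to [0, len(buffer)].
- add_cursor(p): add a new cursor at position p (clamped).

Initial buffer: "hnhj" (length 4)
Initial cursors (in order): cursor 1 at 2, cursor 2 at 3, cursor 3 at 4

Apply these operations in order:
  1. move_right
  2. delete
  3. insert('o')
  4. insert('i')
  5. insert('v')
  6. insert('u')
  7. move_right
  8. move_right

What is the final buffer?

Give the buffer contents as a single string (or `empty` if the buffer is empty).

Answer: hoooiiivvvuuu

Derivation:
After op 1 (move_right): buffer="hnhj" (len 4), cursors c1@3 c2@4 c3@4, authorship ....
After op 2 (delete): buffer="h" (len 1), cursors c1@1 c2@1 c3@1, authorship .
After op 3 (insert('o')): buffer="hooo" (len 4), cursors c1@4 c2@4 c3@4, authorship .123
After op 4 (insert('i')): buffer="hoooiii" (len 7), cursors c1@7 c2@7 c3@7, authorship .123123
After op 5 (insert('v')): buffer="hoooiiivvv" (len 10), cursors c1@10 c2@10 c3@10, authorship .123123123
After op 6 (insert('u')): buffer="hoooiiivvvuuu" (len 13), cursors c1@13 c2@13 c3@13, authorship .123123123123
After op 7 (move_right): buffer="hoooiiivvvuuu" (len 13), cursors c1@13 c2@13 c3@13, authorship .123123123123
After op 8 (move_right): buffer="hoooiiivvvuuu" (len 13), cursors c1@13 c2@13 c3@13, authorship .123123123123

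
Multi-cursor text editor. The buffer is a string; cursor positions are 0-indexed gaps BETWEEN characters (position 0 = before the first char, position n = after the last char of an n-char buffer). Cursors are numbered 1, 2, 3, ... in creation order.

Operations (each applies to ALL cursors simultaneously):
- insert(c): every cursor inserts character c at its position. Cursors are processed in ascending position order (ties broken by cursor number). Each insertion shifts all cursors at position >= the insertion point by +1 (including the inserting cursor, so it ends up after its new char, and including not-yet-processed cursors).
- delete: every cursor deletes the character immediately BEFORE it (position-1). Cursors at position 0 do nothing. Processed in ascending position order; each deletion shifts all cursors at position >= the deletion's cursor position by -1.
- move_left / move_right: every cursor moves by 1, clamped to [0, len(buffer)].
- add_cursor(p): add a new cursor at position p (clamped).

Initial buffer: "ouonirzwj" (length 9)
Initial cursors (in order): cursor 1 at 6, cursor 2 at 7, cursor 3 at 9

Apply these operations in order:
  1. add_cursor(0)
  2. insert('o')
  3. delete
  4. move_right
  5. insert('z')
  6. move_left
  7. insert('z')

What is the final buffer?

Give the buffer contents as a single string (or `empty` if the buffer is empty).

After op 1 (add_cursor(0)): buffer="ouonirzwj" (len 9), cursors c4@0 c1@6 c2@7 c3@9, authorship .........
After op 2 (insert('o')): buffer="oouonirozowjo" (len 13), cursors c4@1 c1@8 c2@10 c3@13, authorship 4......1.2..3
After op 3 (delete): buffer="ouonirzwj" (len 9), cursors c4@0 c1@6 c2@7 c3@9, authorship .........
After op 4 (move_right): buffer="ouonirzwj" (len 9), cursors c4@1 c1@7 c2@8 c3@9, authorship .........
After op 5 (insert('z')): buffer="ozuonirzzwzjz" (len 13), cursors c4@2 c1@9 c2@11 c3@13, authorship .4......1.2.3
After op 6 (move_left): buffer="ozuonirzzwzjz" (len 13), cursors c4@1 c1@8 c2@10 c3@12, authorship .4......1.2.3
After op 7 (insert('z')): buffer="ozzuonirzzzwzzjzz" (len 17), cursors c4@2 c1@10 c2@13 c3@16, authorship .44......11.22.33

Answer: ozzuonirzzzwzzjzz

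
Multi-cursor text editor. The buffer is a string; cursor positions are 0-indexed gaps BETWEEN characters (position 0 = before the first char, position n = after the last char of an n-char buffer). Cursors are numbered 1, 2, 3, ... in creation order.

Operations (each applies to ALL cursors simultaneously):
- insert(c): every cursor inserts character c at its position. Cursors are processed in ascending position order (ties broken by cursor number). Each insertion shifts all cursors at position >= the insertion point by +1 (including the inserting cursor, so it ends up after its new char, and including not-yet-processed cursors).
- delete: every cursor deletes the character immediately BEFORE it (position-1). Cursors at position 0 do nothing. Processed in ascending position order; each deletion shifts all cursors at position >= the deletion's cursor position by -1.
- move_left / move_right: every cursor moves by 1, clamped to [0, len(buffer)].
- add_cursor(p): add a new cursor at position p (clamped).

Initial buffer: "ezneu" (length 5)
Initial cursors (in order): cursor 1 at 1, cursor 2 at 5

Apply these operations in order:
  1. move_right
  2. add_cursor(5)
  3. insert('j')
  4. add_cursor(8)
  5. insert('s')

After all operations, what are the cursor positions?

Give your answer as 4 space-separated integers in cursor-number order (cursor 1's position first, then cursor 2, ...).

Answer: 4 12 12 12

Derivation:
After op 1 (move_right): buffer="ezneu" (len 5), cursors c1@2 c2@5, authorship .....
After op 2 (add_cursor(5)): buffer="ezneu" (len 5), cursors c1@2 c2@5 c3@5, authorship .....
After op 3 (insert('j')): buffer="ezjneujj" (len 8), cursors c1@3 c2@8 c3@8, authorship ..1...23
After op 4 (add_cursor(8)): buffer="ezjneujj" (len 8), cursors c1@3 c2@8 c3@8 c4@8, authorship ..1...23
After op 5 (insert('s')): buffer="ezjsneujjsss" (len 12), cursors c1@4 c2@12 c3@12 c4@12, authorship ..11...23234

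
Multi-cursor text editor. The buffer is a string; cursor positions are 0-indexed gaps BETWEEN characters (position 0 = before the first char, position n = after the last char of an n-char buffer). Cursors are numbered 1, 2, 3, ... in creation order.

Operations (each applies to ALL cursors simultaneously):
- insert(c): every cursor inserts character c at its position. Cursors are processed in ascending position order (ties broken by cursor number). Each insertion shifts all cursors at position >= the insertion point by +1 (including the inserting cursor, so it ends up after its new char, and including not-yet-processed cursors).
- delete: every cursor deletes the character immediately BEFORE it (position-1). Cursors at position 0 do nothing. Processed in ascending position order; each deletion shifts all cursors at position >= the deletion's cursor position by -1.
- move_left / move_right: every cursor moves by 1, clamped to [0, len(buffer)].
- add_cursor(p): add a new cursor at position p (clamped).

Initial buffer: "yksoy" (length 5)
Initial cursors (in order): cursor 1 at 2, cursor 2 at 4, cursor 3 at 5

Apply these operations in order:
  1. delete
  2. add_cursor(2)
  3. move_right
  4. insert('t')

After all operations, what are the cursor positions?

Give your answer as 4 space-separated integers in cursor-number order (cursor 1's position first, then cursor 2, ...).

Answer: 6 6 6 6

Derivation:
After op 1 (delete): buffer="ys" (len 2), cursors c1@1 c2@2 c3@2, authorship ..
After op 2 (add_cursor(2)): buffer="ys" (len 2), cursors c1@1 c2@2 c3@2 c4@2, authorship ..
After op 3 (move_right): buffer="ys" (len 2), cursors c1@2 c2@2 c3@2 c4@2, authorship ..
After op 4 (insert('t')): buffer="ystttt" (len 6), cursors c1@6 c2@6 c3@6 c4@6, authorship ..1234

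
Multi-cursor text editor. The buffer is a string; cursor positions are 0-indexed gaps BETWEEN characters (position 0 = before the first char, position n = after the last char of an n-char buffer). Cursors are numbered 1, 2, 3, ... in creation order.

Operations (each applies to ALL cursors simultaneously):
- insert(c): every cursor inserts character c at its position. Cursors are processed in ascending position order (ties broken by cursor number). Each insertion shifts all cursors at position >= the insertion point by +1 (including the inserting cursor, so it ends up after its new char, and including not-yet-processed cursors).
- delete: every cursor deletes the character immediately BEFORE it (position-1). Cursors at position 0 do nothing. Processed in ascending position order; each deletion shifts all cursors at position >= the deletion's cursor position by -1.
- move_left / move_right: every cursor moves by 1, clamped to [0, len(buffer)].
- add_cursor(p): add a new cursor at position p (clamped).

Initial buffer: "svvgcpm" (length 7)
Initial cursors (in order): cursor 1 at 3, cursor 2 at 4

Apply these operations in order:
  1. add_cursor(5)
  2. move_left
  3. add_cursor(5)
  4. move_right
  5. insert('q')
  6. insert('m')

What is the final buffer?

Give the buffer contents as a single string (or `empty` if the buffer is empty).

Answer: svvqmgqmcqmpqmm

Derivation:
After op 1 (add_cursor(5)): buffer="svvgcpm" (len 7), cursors c1@3 c2@4 c3@5, authorship .......
After op 2 (move_left): buffer="svvgcpm" (len 7), cursors c1@2 c2@3 c3@4, authorship .......
After op 3 (add_cursor(5)): buffer="svvgcpm" (len 7), cursors c1@2 c2@3 c3@4 c4@5, authorship .......
After op 4 (move_right): buffer="svvgcpm" (len 7), cursors c1@3 c2@4 c3@5 c4@6, authorship .......
After op 5 (insert('q')): buffer="svvqgqcqpqm" (len 11), cursors c1@4 c2@6 c3@8 c4@10, authorship ...1.2.3.4.
After op 6 (insert('m')): buffer="svvqmgqmcqmpqmm" (len 15), cursors c1@5 c2@8 c3@11 c4@14, authorship ...11.22.33.44.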